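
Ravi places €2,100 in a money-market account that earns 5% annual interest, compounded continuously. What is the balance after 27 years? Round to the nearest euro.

€8,101

A = P·e^(rt) = 2,100·e^(0.05·27) = 2,100·e^1.35.
e^1.35 ≈ 3.857425531, so A ≈ 8,100.5936.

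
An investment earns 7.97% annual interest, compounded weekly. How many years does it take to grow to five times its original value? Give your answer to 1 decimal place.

20.2 years

(1 + 0.00153269)^(52t) = 5.
52t = ln 5 / ln(1 + 0.00153269) ≈ 1.6094/0.00153152 ≈ 1050.8769.
t ≈ 20.2092.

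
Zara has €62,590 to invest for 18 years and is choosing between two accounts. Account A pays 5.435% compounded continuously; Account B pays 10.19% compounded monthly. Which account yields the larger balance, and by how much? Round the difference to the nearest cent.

Account B, by €222,313.61

A: e^(0.05435·18) = e^0.9783 ≈ 2.65993051428, so 62,590 × 2.65993051428 ≈ 166,485.0509.
B: (1 + 0.1019/12)^216 ≈ 6.21183349209, so 62,590 × 6.21183349209 ≈ 388,798.6583.
Difference ≈ 222,313.6074 in favor of B.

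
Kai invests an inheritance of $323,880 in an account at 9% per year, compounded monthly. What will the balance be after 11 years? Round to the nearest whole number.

$868,423

Periodic rate = 9%/12 = 0.0075; periods = 12·11 = 132.
A = 323,880·(1 + 0.0075)^132 ≈ 323,880·2.68131128071 ≈ 868,423.0976.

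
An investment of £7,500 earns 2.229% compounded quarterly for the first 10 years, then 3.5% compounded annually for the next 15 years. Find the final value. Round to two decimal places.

£15,692.86

Phase 1: 7,500·(1 + 0.0055725)^40 ≈ 9,366.9193.
Phase 2: 9,366.9193·(1 + 0.035)^15 ≈ 15,692.8574.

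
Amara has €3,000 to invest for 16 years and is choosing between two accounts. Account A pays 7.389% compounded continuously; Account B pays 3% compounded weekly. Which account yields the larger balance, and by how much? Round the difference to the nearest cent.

Account A growth factor: e^(0.07389·16) = e^1.18224 ≈ 3.261672172; balance ≈ 9,785.0165.
Account B growth factor: (1 + 0.03/52)^832 ≈ 1.61585074; balance ≈ 4,847.5522.
Account A is larger by 4,937.4643.

Account A, by €4,937.46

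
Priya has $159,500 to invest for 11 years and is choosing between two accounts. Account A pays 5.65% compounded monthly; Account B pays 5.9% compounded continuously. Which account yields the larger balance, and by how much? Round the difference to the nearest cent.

Account B, by $8,712.07

A: (1 + 0.0565/12)^132 ≈ 1.85900511797, so 159,500 × 1.85900511797 ≈ 296,511.3163.
B: e^(0.059·11) = e^0.649 ≈ 1.91362624564, so 159,500 × 1.91362624564 ≈ 305,223.3862.
Difference ≈ 8,712.0699 in favor of B.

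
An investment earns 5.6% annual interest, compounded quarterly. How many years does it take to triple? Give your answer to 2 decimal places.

(1 + 0.014)^(4t) = 3.
4t = ln 3 / ln(1 + 0.014) ≈ 1.0986/0.0139029 ≈ 79.0203.
t ≈ 19.7551.

19.76 years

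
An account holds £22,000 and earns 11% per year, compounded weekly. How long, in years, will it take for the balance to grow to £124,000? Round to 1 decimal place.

15.7 years

We need (1 + 0.00211538)^(52t) = 5.6364, so 52t = ln 5.6364 / ln 1.002115 ≈ 818.3228.
t ≈ 818.3228/52 = 15.7370 years.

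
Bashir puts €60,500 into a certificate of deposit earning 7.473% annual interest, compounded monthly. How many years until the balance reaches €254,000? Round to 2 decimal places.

(1 + 0.0062275)^(12t) = 254,000/60,500 = 4.1983.
12t·ln(1 + 0.0062275) = ln(4.1983); 12t = 1.4347/0.00620819 ≈ 231.0965.
t ≈ 19.2580 years.

19.26 years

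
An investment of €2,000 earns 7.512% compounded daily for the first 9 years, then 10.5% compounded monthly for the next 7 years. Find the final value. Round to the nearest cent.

€8,174.02

Phase 1: 2,000·(1 + 0.07512/365)^3285 ≈ 3,932.0370.
Phase 2: 3,932.0370·(1 + 0.00875)^84 ≈ 8,174.0183.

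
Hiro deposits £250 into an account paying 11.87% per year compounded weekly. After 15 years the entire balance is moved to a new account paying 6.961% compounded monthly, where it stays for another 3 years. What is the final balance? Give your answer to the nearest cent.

£1,822.85

Phase 1: 250·(1 + 0.1187/52)^780 ≈ 1,480.1990.
Phase 2: 1,480.1990·(1 + 0.06961/12)^36 ≈ 1,822.8536.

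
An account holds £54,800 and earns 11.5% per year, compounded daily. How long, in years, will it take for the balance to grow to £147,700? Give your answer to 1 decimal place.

8.6 years

(1 + 0.000315068)^(365t) = 147,700/54,800 = 2.6953.
365t·ln(1 + 0.000315068) = ln(2.6953); 365t = 0.99149/0.000315019 ≈ 3147.4083.
t ≈ 8.6230 years.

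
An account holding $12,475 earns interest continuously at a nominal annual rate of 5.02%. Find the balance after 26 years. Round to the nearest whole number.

A = P·e^(rt) = 12,475·e^(0.0502·26) = 12,475·e^1.3052.
e^1.3052 ≈ 3.6884267053, so A ≈ 46,013.1231.

$46,013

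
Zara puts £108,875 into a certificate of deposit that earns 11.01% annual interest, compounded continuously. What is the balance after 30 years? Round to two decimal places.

£2,960,757.52

A = P·e^(rt) = 108,875·e^(0.1101·30) = 108,875·e^3.303.
e^3.303 ≈ 27.19409896639, so A ≈ 2,960,757.5250.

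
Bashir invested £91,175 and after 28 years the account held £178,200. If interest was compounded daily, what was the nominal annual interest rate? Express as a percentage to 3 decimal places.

(1 + r/365)^10220 = 178,200/91,175 = 1.95448.
1 + r/365 = 1.95448^(1/10220) ≈ 1.000066, so r/365 ≈ 0.0000655722.
r ≈ 365·0.0000655722 = 2.39338%.

2.393%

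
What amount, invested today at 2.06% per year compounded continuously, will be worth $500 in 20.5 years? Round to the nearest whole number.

$328

P = A·e^(−rt) = 500·e^(−0.4223).
e^(−0.4223) ≈ 0.655537349, so P ≈ 327.7687.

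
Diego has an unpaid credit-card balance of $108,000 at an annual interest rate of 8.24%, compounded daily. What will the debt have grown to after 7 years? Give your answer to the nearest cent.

$192,263.37

Growth factor = (1 + 0.0824/365)^2555 ≈ 1.78021635115.
A ≈ 108,000 × 1.78021635115 ≈ 192,263.3659.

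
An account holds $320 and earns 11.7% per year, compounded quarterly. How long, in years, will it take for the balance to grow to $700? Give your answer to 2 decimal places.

(1 + 0.02925)^(4t) = 700/320 = 2.1875.
4t·ln(1 + 0.02925) = ln(2.1875); 4t = 0.78276/0.0288304 ≈ 27.1505.
t ≈ 6.7876 years.

6.79 years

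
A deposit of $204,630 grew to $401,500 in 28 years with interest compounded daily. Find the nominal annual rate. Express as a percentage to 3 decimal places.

2.407%

(1 + r/365)^10220 = 401,500/204,630 = 1.96208.
1 + r/365 = 1.96208^(1/10220) ≈ 1.000066, so r/365 ≈ 0.0000659517.
r ≈ 365·0.0000659517 = 2.40724%.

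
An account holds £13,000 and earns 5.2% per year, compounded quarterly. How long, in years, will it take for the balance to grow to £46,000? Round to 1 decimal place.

We need (1 + 0.013)^(4t) = 3.5385, so 4t = ln 3.5385 / ln 1.013 ≈ 97.8376.
t ≈ 97.8376/4 = 24.4594 years.

24.5 years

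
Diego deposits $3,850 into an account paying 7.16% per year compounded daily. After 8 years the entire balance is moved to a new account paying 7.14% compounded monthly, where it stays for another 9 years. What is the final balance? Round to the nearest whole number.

$12,955

Phase 1: 3,850·(1 + 0.0716/365)^2920 ≈ 6,826.5333.
Phase 2: 6,826.5333·(1 + 0.00595)^108 ≈ 12,955.4013.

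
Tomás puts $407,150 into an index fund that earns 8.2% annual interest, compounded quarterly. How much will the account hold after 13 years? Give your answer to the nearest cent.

$1,169,582.63

Periodic rate = 8.2%/4 = 0.0205; periods = 4·13 = 52.
A = 407,150·(1 + 0.0205)^52 ≈ 407,150·2.872608695109 ≈ 1,169,582.6302.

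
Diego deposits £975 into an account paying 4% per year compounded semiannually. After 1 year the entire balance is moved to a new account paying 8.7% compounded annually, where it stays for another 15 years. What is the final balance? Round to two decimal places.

£3,545.26

Phase 1: 975·(1 + 0.02)^2 ≈ 1,014.3900.
Phase 2: 1,014.3900·(1 + 0.087)^15 ≈ 3,545.2602.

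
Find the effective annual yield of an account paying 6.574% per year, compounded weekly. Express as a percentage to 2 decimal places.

6.79%

EAR = (1 + 6.574%/52)^52 − 1 = (1 + 0.00126423)^52 − 1.
(1 + 0.00126423)^52 ≈ 1.067905, so EAR ≈ 6.79047%.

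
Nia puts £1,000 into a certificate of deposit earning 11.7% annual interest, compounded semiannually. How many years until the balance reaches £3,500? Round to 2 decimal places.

11.02 years

(1 + 0.0585)^(2t) = 3,500/1,000 = 3.5.
2t·ln(1 + 0.0585) = ln(3.5); 2t = 1.2528/0.0568528 ≈ 22.0352.
t ≈ 11.0176 years.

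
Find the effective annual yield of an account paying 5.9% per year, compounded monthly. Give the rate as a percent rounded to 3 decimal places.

6.062%

One year is 12 periods at 0.00491667 each: (1 + 0.00491667)^12 ≈ 1.060622.
EAR = 1.060622 − 1 ≈ 6.06219%.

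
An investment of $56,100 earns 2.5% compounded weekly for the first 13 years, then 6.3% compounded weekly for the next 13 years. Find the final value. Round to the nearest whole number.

$176,014

Phase 1: 56,100·(1 + 0.025/52)^676 ≈ 77,638.0555.
Phase 2: 77,638.0555·(1 + 0.063/52)^676 ≈ 176,013.7273.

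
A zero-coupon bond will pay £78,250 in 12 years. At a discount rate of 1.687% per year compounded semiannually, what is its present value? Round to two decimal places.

£63,963.84

Periodic rate = 1.687%/2 = 0.008435; 24 periods.
P = 78,250/(1 + 0.008435)^24 ≈ 78,250/1.2233475325 ≈ 63,963.8352.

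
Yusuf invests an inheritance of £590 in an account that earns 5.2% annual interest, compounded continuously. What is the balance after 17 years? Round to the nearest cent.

A = P·e^(rt) = 590·e^(0.052·17) = 590·e^0.884.
e^0.884 ≈ 2.420562618, so A ≈ 1,428.1319.

£1,428.13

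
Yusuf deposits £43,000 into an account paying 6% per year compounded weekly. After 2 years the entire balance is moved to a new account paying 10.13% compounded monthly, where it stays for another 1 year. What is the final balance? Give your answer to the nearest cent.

£53,624.48

Phase 1: 43,000·(1 + 0.06/52)^104 ≈ 48,479.0108.
Phase 2: 48,479.0108·(1 + 0.1013/12)^12 ≈ 53,624.4842.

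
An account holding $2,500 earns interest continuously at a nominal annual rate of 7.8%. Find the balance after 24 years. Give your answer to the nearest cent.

$16,253.21

A = P·e^(rt) = 2,500·e^(0.078·24) = 2,500·e^1.872.
e^1.872 ≈ 6.5012859773, so A ≈ 16,253.2149.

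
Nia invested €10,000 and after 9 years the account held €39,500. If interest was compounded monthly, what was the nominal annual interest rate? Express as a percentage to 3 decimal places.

The 108-period growth factor is 39,500/10,000 = 3.95.
r/12 = 3.95^(1/108) − 1 ≈ 0.0128008, so r ≈ 12·0.0128008 = 15.36099%.

15.361%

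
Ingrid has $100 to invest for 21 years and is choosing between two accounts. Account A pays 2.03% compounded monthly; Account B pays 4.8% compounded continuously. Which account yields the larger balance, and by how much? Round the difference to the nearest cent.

Account B, by $120.91

A: (1 + 0.0203/12)^252 ≈ 1.53102865, so 100 × 1.53102865 ≈ 153.1029.
B: e^(0.048·21) = e^1.008 ≈ 2.7401153, so 100 × 2.7401153 ≈ 274.0115.
Difference ≈ 120.9087 in favor of B.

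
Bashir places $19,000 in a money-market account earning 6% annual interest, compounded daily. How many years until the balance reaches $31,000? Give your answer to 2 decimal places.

(1 + 0.000164384)^(365t) = 31,000/19,000 = 1.6316.
365t·ln(1 + 0.000164384) = ln(1.6316); 365t = 0.48955/0.00016437 ≈ 2978.3298.
t ≈ 8.1598 years.

8.16 years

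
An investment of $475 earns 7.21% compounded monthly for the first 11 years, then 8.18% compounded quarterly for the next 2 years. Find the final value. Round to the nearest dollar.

$1,232

After 11 years at 7.21%: 475 × 2.204998649 ≈ 1,047.3744.
Then 2 years at 8.18%: 1,047.3744 × 1.17580104 ≈ 1,231.5039.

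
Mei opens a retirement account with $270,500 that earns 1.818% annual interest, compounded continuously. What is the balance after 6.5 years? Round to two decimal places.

A = P·e^(rt) = 270,500·e^(0.01818·6.5) = 270,500·e^0.11817.
e^0.11817 ≈ 1.12543541913, so A ≈ 304,430.2809.

$304,430.28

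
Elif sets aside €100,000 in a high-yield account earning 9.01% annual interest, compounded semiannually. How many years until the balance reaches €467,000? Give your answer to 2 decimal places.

We need (1 + 0.04505)^(2t) = 4.67, so 2t = ln 4.67 / ln 1.04505 ≈ 34.9749.
t ≈ 34.9749/2 = 17.4874 years.

17.49 years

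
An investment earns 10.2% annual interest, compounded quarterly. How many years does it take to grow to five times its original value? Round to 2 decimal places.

15.98 years

(1 + 0.0255)^(4t) = 5.
4t = ln 5 / ln(1 + 0.0255) ≈ 1.6094/0.0251803 ≈ 63.9166.
t ≈ 15.9791.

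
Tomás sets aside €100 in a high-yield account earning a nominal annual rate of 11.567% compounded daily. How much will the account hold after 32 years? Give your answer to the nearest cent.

Periodic rate = 11.567%/365 = 0.000316904; periods = 365·32 = 11680.
A = 100·(1 + 0.11567/365)^11680 ≈ 100·40.48184585 ≈ 4,048.1846.

€4,048.18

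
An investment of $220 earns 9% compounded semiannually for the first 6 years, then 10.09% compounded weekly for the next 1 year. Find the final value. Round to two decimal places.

$412.66

After 6 years at 9%: 220 × 1.69588143 ≈ 373.0939.
Then 1 years at 10.09%: 373.0939 × 1.10605788 ≈ 412.6635.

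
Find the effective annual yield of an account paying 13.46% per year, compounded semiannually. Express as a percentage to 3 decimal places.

13.913%

EAR = (1 + 13.46%/2)^2 − 1 = (1 + 0.0673)^2 − 1.
(1 + 0.0673)^2 ≈ 1.139129, so EAR ≈ 13.91293%.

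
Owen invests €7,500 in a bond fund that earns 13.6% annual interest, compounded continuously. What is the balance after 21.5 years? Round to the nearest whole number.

A = P·e^(rt) = 7,500·e^(0.136·21.5) = 7,500·e^2.924.
e^2.924 ≈ 18.6156011379, so A ≈ 139,617.0085.

€139,617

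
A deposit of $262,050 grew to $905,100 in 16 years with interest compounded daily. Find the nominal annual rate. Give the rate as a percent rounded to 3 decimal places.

(1 + r/365)^5840 = 905,100/262,050 = 3.45392.
1 + r/365 = 3.45392^(1/5840) ≈ 1.000212, so r/365 ≈ 0.000212267.
r ≈ 365·0.000212267 = 7.74776%.

7.748%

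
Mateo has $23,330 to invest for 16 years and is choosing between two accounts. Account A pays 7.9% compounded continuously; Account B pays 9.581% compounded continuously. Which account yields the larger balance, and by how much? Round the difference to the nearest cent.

Account A growth factor: e^(0.079·16) = e^1.264 ≈ 3.5395514143; balance ≈ 82,577.7345.
Account B growth factor: e^(0.09581·16) = e^1.53296 ≈ 4.63186687698; balance ≈ 108,061.4542.
Account B is larger by 25,483.7197.

Account B, by $25,483.72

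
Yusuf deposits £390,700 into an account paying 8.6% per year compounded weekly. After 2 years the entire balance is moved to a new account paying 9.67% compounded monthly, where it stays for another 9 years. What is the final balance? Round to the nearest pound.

After 2 years at 8.6%: 390,700 × 1.187509106887 ≈ 463,959.8081.
Then 9 years at 9.67%: 463,959.8081 × 2.379313834475 ≈ 1,103,905.9900.

£1,103,906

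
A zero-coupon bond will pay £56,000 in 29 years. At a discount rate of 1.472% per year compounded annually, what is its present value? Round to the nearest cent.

£36,656.22

Growth factor = (1 + 0.01472)^29 ≈ 1.5277081309.
P = 56,000/1.5277081309 ≈ 36,656.2165.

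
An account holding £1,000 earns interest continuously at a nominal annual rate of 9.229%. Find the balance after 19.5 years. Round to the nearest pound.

£6,048

A = P·e^(rt) = 1,000·e^(0.09229·19.5) = 1,000·e^1.799655.
e^1.799655 ≈ 6.047560696, so A ≈ 6,047.5607.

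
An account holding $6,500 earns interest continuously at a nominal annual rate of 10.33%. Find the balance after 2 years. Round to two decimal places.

$7,991.69

A = P·e^(rt) = 6,500·e^(0.1033·2) = 6,500·e^0.2066.
e^0.2066 ≈ 1.229490677, so A ≈ 7,991.6894.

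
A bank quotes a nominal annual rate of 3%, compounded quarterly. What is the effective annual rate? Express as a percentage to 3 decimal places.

3.034%

One year is 4 periods at 0.0075 each: (1 + 0.0075)^4 ≈ 1.030339.
EAR = 1.030339 − 1 ≈ 3.03392%.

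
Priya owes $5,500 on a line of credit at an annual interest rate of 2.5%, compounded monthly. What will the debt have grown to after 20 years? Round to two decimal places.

$9,063.25

Growth factor = (1 + 0.025/12)^240 ≈ 1.647863975.
A ≈ 5,500 × 1.647863975 ≈ 9,063.2519.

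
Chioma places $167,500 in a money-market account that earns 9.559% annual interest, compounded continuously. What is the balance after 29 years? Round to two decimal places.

$2,678,717.33

A = P·e^(rt) = 167,500·e^(0.09559·29) = 167,500·e^2.77211.
e^2.77211 ≈ 15.99234227727, so A ≈ 2,678,717.3314.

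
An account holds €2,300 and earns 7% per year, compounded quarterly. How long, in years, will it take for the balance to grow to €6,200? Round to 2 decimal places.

We need (1 + 0.0175)^(4t) = 2.6957, so 4t = ln 2.6957 / ln 1.0175 ≈ 57.1595.
t ≈ 57.1595/4 = 14.2899 years.

14.29 years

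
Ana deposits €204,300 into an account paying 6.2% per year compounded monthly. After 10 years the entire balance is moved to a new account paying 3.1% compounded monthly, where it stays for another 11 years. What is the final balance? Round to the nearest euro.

After 10 years at 6.2%: 204,300 × 1.85596324141 ≈ 379,173.2902.
Then 11 years at 3.1%: 379,173.2902 × 1.40573500154 ≈ 533,017.1657.

€533,017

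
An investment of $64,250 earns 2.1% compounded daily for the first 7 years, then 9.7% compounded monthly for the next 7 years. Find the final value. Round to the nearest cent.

Phase 1: 64,250·(1 + 0.021/365)^2555 ≈ 74,423.9274.
Phase 2: 74,423.9274·(1 + 0.097/12)^84 ≈ 146,356.8625.

$146,356.86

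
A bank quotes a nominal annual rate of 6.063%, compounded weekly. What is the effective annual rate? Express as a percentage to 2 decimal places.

One year is 52 periods at 0.00116596 each: (1 + 0.00116596)^52 ≈ 1.062468.
EAR = 1.062468 − 1 ≈ 6.24682%.

6.25%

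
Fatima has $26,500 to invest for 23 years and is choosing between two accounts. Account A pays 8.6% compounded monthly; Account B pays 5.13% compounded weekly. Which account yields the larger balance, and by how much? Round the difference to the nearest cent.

Account A growth factor: (1 + 0.086/12)^276 ≈ 7.17746207967; balance ≈ 190,202.7451.
Account B growth factor: (1 + 0.0513/52)^1196 ≈ 3.2521566931; balance ≈ 86,182.1524.
Account A is larger by 104,020.5927.

Account A, by $104,020.59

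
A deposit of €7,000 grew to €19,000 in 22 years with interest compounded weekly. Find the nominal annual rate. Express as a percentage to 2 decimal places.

4.54%

The 1144-period growth factor is 19,000/7,000 = 2.71429.
r/52 = 2.71429^(1/1144) − 1 ≈ 0.000873221, so r ≈ 52·0.000873221 = 4.54075%.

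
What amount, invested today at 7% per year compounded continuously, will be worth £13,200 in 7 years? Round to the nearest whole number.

£8,087

P = A·e^(−rt) = 13,200·e^(−0.49).
e^(−0.49) ≈ 0.61262639418, so P ≈ 8,086.6684.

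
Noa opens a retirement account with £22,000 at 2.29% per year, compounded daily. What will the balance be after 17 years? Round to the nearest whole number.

£32,470

Periodic rate = 2.29%/365 = 0.0000627397; periods = 365·17 = 6205.
A = 22,000·(1 + 0.0229/365)^6205 ≈ 22,000·1.4759292453 ≈ 32,470.4434.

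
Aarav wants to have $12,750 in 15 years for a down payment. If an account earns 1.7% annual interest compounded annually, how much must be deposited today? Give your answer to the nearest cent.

$9,901.38

Growth factor = (1 + 0.017)^15 ≈ 1.2876988085.
P = 12,750/1.2876988085 ≈ 9,901.3837.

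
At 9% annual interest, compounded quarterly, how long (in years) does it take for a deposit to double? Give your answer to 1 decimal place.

7.8 years

(1 + 0.0225)^(4t) = 2.
4t = ln 2 / ln(1 + 0.0225) ≈ 0.69315/0.0222506 ≈ 31.1518.
t ≈ 7.7880.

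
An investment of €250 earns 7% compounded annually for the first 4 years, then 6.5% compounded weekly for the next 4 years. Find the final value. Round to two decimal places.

Phase 1: 250·(1 + 0.07)^4 ≈ 327.6990.
Phase 2: 327.6990·(1 + 0.00125)^208 ≈ 424.9337.

€424.93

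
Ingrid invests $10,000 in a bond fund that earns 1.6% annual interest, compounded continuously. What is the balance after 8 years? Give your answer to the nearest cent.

A = P·e^(rt) = 10,000·e^(0.016·8) = 10,000·e^0.128.
e^0.128 ≈ 1.1365530027, so A ≈ 11,365.5300.

$11,365.53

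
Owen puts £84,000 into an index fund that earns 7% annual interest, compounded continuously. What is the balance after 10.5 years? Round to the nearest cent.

A = P·e^(rt) = 84,000·e^(0.07·10.5) = 84,000·e^0.735.
e^0.735 ≈ 2.08548199251, so A ≈ 175,180.4874.

£175,180.49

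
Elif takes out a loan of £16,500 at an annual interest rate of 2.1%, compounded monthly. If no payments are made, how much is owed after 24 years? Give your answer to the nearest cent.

Growth factor = (1 + 0.00175)^288 ≈ 1.654600374.
A ≈ 16,500 × 1.654600374 ≈ 27,300.9062.

£27,300.91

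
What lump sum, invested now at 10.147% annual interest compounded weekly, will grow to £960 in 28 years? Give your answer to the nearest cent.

Periodic rate = 10.147%/52 = 0.00195135; 1456 periods.
P = 960/(1 + 0.10147/52)^1456 ≈ 960/17.0882579 ≈ 56.1789.

£56.18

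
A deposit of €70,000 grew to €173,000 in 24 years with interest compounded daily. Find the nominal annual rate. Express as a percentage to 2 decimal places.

3.77%

(1 + r/365)^8760 = 173,000/70,000 = 2.47143.
1 + r/365 = 2.47143^(1/8760) ≈ 1.000103, so r/365 ≈ 0.000103293.
r ≈ 365·0.000103293 = 3.77018%.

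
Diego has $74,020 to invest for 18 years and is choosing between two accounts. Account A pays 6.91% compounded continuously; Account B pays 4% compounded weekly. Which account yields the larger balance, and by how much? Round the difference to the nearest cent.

Account A growth factor: e^(0.0691·18) = e^1.2438 ≈ 3.46876977709; balance ≈ 256,758.3389.
Account B growth factor: (1 + 0.04/52)^936 ≈ 2.05386466095; balance ≈ 152,027.0622.
Account A is larger by 104,731.2767.

Account A, by $104,731.28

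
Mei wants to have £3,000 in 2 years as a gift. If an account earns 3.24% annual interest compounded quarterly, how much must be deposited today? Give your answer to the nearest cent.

Growth factor = (1 + 0.0081)^8 ≈ 1.066667144.
P = 3,000/1.066667144 ≈ 2,812.4987.

£2,812.50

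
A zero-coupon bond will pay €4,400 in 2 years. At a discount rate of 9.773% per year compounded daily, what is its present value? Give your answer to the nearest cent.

Growth factor = (1 + 0.09773/365)^730 ≈ 1.215838348.
P = 4,400/1.215838348 ≈ 3,618.9021.

€3,618.90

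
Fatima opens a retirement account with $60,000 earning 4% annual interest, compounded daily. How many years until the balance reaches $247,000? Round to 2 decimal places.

35.38 years

We need (1 + 0.000109589)^(365t) = 4.1167, so 365t = ln 4.1167 / ln 1.00011 ≈ 12912.9820.
t ≈ 12912.9820/365 = 35.3780 years.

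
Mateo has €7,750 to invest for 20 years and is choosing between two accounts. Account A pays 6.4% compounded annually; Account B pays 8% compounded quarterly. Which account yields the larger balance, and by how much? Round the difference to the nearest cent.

Account B, by €10,984.69

Account A growth factor: (1 + 0.064)^20 ≈ 3.4580602774; balance ≈ 26,799.9671.
Account B growth factor: (1 + 0.02)^80 ≈ 4.8754391561; balance ≈ 37,784.6535.
Account B is larger by 10,984.6863.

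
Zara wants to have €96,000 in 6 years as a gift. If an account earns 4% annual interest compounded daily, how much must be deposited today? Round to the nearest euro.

Growth factor = (1 + 0.04/365)^2190 ≈ 1.2712324339.
P = 96,000/1.2712324339 ≈ 75,517.2677.

€75,517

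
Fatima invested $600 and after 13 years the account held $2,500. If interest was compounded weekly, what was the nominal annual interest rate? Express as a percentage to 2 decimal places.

10.99%

The 676-period growth factor is 2,500/600 = 4.16667.
r/52 = 4.16667^(1/676) − 1 ≈ 0.00211335, so r ≈ 52·0.00211335 = 10.98941%.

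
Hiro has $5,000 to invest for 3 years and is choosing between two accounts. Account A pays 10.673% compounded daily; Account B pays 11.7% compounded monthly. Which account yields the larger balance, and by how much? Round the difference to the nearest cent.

Account B, by $203.75

A: (1 + 0.10673/365)^1095 ≈ 1.377324977, so 5,000 × 1.377324977 ≈ 6,886.6249.
B: (1 + 0.00975)^36 ≈ 1.418074431, so 5,000 × 1.418074431 ≈ 7,090.3722.
Difference ≈ 203.7473 in favor of B.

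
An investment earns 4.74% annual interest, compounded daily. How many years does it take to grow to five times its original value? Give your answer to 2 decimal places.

33.96 years

(1 + 0.000129863)^(365t) = 5.
365t = ln 5 / ln(1 + 0.000129863) ≈ 1.6094/0.000129855 ≈ 12394.1557.
t ≈ 33.9566.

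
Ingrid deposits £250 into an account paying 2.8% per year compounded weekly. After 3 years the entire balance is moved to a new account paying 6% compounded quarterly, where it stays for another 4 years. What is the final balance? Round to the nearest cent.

Phase 1: 250·(1 + 0.028/52)^156 ≈ 271.9011.
Phase 2: 271.9011·(1 + 0.015)^16 ≈ 345.0385.

£345.04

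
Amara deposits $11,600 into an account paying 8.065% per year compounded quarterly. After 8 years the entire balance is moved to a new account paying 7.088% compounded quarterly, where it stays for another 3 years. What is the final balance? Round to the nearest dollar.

$27,128

Phase 1: 11,600·(1 + 0.0201625)^32 ≈ 21,972.3931.
Phase 2: 21,972.3931·(1 + 0.01772)^12 ≈ 27,127.9559.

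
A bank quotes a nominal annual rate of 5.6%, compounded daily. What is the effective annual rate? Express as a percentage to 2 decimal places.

One year is 365 periods at 0.000153425 each: (1 + 0.000153425)^365 ≈ 1.057593.
EAR = 1.057593 − 1 ≈ 5.75931%.

5.76%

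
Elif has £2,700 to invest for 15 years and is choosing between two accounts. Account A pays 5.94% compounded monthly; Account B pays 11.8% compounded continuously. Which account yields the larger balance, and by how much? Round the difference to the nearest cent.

Account B, by £9,284.33

A: (1 + 0.00495)^180 ≈ 2.432214174, so 2,700 × 2.432214174 ≈ 6,566.9783.
B: e^(0.118·15) = e^1.77 ≈ 5.8708533614, so 2,700 × 5.8708533614 ≈ 15,851.3041.
Difference ≈ 9,284.3258 in favor of B.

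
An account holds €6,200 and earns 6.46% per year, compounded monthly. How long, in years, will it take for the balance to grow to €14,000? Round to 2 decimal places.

(1 + 0.00538333)^(12t) = 14,000/6,200 = 2.2581.
12t·ln(1 + 0.00538333) = ln(2.2581); 12t = 0.81451/0.00536889 ≈ 151.7087.
t ≈ 12.6424 years.

12.64 years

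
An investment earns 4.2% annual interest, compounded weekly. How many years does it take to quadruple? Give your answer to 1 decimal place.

(1 + 0.000807692)^(52t) = 4.
52t = ln 4 / ln(1 + 0.000807692) ≈ 1.3863/0.000807366 ≈ 1717.0575.
t ≈ 33.0203.

33.0 years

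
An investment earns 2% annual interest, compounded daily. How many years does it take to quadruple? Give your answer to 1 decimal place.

69.3 years

(1 + 0.0000547945)^(365t) = 4.
365t = ln 4 / ln(1 + 0.0000547945) ≈ 1.3863/5.4793e-05 ≈ 25300.5652.
t ≈ 69.3166.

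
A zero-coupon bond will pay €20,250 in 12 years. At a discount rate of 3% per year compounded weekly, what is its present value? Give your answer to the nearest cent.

€14,129.41

Growth factor = (1 + 0.03/52)^624 ≈ 1.4331806338.
P = 20,250/1.4331806338 ≈ 14,129.4122.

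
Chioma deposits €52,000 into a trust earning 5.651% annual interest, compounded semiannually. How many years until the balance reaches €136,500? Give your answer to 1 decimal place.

(1 + 0.028255)^(2t) = 136,500/52,000 = 2.625.
2t·ln(1 + 0.028255) = ln(2.625); 2t = 0.96508/0.0278632 ≈ 34.6364.
t ≈ 17.3182 years.

17.3 years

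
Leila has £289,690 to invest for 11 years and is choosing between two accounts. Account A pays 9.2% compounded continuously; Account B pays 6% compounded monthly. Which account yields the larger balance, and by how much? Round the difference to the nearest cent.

A: e^(0.092·11) = e^1.012 ≈ 2.75109771191, so 289,690 × 2.75109771191 ≈ 796,965.4962.
B: (1 + 0.005)^132 ≈ 1.9316131435, so 289,690 × 1.9316131435 ≈ 559,569.0115.
Difference ≈ 237,396.4846 in favor of A.

Account A, by £237,396.48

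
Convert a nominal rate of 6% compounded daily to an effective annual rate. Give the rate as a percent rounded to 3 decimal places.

6.183%

One year is 365 periods at 0.000164384 each: (1 + 0.000164384)^365 ≈ 1.061831.
EAR = 1.061831 − 1 ≈ 6.18313%.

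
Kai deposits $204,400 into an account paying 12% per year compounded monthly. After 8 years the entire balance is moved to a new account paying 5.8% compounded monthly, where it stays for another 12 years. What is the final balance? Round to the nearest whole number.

$1,063,833

Phase 1: 204,400·(1 + 0.01)^96 ≈ 531,291.3860.
Phase 2: 531,291.3860·(1 + 0.058/12)^144 ≈ 1,063,833.3380.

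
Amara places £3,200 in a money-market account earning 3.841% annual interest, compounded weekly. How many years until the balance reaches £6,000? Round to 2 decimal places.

16.37 years

(1 + 0.000738654)^(52t) = 6,000/3,200 = 1.875.
52t·ln(1 + 0.000738654) = ln(1.875); 52t = 0.62861/0.000738381 ≈ 851.3335.
t ≈ 16.3718 years.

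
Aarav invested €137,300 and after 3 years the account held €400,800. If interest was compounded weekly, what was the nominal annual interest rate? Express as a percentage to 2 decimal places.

35.83%

(1 + r/52)^156 = 400,800/137,300 = 2.91916.
1 + r/52 = 2.91916^(1/156) ≈ 1.006891, so r/52 ≈ 0.0068909.
r ≈ 52·0.0068909 = 35.83270%.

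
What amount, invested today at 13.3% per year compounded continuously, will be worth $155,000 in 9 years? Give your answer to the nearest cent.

$46,825.37

P = A·e^(−rt) = 155,000·e^(−1.197).
e^(−1.197) ≈ 0.302099151278, so P ≈ 46,825.3684.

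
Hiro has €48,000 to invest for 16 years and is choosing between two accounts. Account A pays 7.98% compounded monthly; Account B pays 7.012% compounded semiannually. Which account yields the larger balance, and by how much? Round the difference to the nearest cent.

Account A, by €26,771.40

A: (1 + 0.00665)^192 ≈ 3.5700277459, so 48,000 × 3.5700277459 ≈ 171,361.3318.
B: (1 + 0.03506)^32 ≈ 3.01229026149, so 48,000 × 3.01229026149 ≈ 144,589.9326.
Difference ≈ 26,771.3993 in favor of A.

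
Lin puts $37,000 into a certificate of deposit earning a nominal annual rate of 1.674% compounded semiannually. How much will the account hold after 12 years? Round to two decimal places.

Periodic rate = 1.674%/2 = 0.00837; periods = 2·12 = 24.
A = 37,000·(1 + 0.00837)^24 ≈ 37,000·1.2214564754 ≈ 45,193.8896.

$45,193.89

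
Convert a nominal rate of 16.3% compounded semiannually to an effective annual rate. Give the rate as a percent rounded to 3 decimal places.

EAR = (1 + 16.3%/2)^2 − 1 = (1 + 0.0815)^2 − 1.
(1 + 0.0815)^2 ≈ 1.169642, so EAR ≈ 16.96422%.

16.964%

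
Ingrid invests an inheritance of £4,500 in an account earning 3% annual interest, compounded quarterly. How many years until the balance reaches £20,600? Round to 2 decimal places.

50.90 years

We need (1 + 0.0075)^(4t) = 4.5778, so 4t = ln 4.5778 / ln 1.0075 ≈ 203.5882.
t ≈ 203.5882/4 = 50.8970 years.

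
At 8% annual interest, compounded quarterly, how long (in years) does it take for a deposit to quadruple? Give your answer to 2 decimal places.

(1 + 0.02)^(4t) = 4.
4t = ln 4 / ln(1 + 0.02) ≈ 1.3863/0.0198026 ≈ 70.0056.
t ≈ 17.5014.

17.50 years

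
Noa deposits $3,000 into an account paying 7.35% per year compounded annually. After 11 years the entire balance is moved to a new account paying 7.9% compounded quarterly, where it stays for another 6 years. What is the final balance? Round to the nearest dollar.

$10,466

After 11 years at 7.35%: 3,000 × 2.1818381764 ≈ 6,545.5145.
Then 6 years at 7.9%: 6,545.5145 × 1.5990024742 ≈ 10,466.2939.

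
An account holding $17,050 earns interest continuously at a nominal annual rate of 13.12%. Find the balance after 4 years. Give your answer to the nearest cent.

A = P·e^(rt) = 17,050·e^(0.1312·4) = 17,050·e^0.5248.
e^0.5248 ≈ 1.6901207904, so A ≈ 28,816.5595.

$28,816.56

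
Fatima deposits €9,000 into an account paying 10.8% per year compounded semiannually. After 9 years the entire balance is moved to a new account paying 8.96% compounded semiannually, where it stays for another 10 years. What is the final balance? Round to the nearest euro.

Phase 1: 9,000·(1 + 0.054)^18 ≈ 23,193.8853.
Phase 2: 23,193.8853·(1 + 0.0448)^20 ≈ 55,723.2943.

€55,723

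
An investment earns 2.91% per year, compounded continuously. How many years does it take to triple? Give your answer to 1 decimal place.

37.8 years

e^(0.0291t) = 3, so 0.0291t = ln 3 ≈ 1.0986.
t ≈ 1.0986/0.0291 ≈ 37.7530.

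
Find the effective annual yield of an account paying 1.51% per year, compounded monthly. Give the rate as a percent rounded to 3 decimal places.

EAR = (1 + 1.51%/12)^12 − 1 = (1 + 0.00125833)^12 − 1.
(1 + 0.00125833)^12 ≈ 1.015205, so EAR ≈ 1.52049%.

1.520%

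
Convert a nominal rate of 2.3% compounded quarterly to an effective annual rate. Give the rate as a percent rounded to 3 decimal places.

2.320%

One year is 4 periods at 0.00575 each: (1 + 0.00575)^4 ≈ 1.023199.
EAR = 1.023199 − 1 ≈ 2.31991%.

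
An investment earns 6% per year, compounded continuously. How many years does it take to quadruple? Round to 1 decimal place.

e^(0.06t) = 4, so 0.06t = ln 4 ≈ 1.3863.
t ≈ 1.3863/0.06 ≈ 23.1049.

23.1 years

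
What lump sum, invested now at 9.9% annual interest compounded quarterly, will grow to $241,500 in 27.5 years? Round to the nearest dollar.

Growth factor = (1 + 0.02475)^110 ≈ 14.7221747603.
P = 241,500/14.7221747603 ≈ 16,403.8265.

$16,404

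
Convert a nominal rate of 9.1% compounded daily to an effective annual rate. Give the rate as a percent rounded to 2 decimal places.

EAR = (1 + 9.1%/365)^365 − 1 = (1 + 0.000249315)^365 − 1.
(1 + 0.000249315)^365 ≈ 1.095257, so EAR ≈ 9.52566%.

9.53%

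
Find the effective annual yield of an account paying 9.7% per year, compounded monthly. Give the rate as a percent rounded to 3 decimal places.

One year is 12 periods at 0.00808333 each: (1 + 0.00808333)^12 ≈ 1.101431.
EAR = 1.101431 − 1 ≈ 10.14308%.

10.143%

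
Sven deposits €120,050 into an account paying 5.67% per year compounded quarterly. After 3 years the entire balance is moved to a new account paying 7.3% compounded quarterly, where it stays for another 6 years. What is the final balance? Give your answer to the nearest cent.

After 3 years at 5.67%: 120,050 × 1.18400846894 ≈ 142,140.2167.
Then 6 years at 7.3%: 142,140.2167 × 1.54349792577 ≈ 219,393.1296.

€219,393.13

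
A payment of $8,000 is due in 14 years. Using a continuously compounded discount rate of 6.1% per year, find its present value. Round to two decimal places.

P = A·e^(−rt) = 8,000·e^(−0.854).
e^(−0.854) ≈ 0.425708687, so P ≈ 3,405.6695.

$3,405.67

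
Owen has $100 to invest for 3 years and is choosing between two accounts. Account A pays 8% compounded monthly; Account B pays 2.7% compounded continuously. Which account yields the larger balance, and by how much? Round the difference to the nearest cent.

Account A, by $18.59

Account A growth factor: (1 + 0.08/12)^36 ≈ 1.27023705; balance ≈ 127.0237.
Account B growth factor: e^(0.027·3) = e^0.081 ≈ 1.0843709; balance ≈ 108.4371.
Account A is larger by 18.5866.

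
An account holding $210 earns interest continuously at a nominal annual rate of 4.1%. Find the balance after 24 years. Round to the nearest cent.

A = P·e^(rt) = 210·e^(0.041·24) = 210·e^0.984.
e^0.984 ≈ 2.67513541, so A ≈ 561.7784.

$561.78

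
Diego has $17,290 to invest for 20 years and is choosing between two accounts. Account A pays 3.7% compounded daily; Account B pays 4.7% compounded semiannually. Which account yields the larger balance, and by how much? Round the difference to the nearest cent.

Account B, by $7,545.97

A: (1 + 0.037/365)^7300 ≈ 2.0958569093, so 17,290 × 2.0958569093 ≈ 36,237.3660.
B: (1 + 0.0235)^40 ≈ 2.5322925654, so 17,290 × 2.5322925654 ≈ 43,783.3385.
Difference ≈ 7,545.9725 in favor of B.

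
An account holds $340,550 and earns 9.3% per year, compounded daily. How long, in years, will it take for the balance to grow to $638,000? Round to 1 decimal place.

We need (1 + 0.000254795)^(365t) = 1.8734, so 365t = ln 1.8734 / ln 1.000255 ≈ 2464.1672.
t ≈ 2464.1672/365 = 6.7511 years.

6.8 years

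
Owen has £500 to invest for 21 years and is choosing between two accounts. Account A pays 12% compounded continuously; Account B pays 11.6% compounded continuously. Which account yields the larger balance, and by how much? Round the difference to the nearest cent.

Account A, by £500.68

A: e^(0.12·21) = e^2.52 ≈ 12.42859666, so 500 × 12.42859666 ≈ 6,214.2983.
B: e^(0.116·21) = e^2.436 ≈ 11.42724024, so 500 × 11.42724024 ≈ 5,713.6201.
Difference ≈ 500.6782 in favor of A.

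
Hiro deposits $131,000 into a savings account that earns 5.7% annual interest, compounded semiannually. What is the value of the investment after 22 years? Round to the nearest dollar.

$451,087

Periodic rate = 5.7%/2 = 0.0285; periods = 2·22 = 44.
A = 131,000·(1 + 0.0285)^44 ≈ 131,000·3.4434122913 ≈ 451,087.0102.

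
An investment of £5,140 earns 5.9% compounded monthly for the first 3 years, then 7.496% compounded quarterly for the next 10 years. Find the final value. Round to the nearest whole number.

£12,888

Phase 1: 5,140·(1 + 0.059/12)^36 ≈ 6,132.6035.
Phase 2: 6,132.6035·(1 + 0.01874)^40 ≈ 12,887.8133.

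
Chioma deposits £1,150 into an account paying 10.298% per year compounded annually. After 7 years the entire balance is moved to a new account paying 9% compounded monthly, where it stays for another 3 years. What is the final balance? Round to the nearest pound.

£2,989

After 7 years at 10.298%: 1,150 × 1.985973564 ≈ 2,283.8696.
Then 3 years at 9%: 2,283.8696 × 1.308645371 ≈ 2,988.7754.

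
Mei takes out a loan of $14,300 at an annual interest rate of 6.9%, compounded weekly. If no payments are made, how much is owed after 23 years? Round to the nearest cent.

$69,840.04

Periodic rate = 6.9%/52 = 0.00132692; periods = 52·23 = 1196.
A = 14,300·(1 + 0.069/52)^1196 ≈ 14,300·4.8839192232 ≈ 69,840.0449.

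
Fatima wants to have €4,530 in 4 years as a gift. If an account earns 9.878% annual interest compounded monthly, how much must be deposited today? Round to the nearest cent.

Growth factor = (1 + 0.09878/12)^48 ≈ 1.482163169.
P = 4,530/1.482163169 ≈ 3,056.3437.

€3,056.34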